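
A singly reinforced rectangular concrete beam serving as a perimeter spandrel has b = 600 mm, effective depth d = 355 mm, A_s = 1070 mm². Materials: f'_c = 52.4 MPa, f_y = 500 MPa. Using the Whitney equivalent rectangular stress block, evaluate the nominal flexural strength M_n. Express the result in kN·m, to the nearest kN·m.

M_n ≈ 185 kN·m

T = A_s f_y = 1070 × 500 = 535000 N = 535 kN.
From C = T: a = T/(0.85 f'_c b) = 535000/(0.85 × 52.4 × 600) = 20.02 mm.
M_n = T(d − a/2) = 535 kN × (355 − 10.01) mm = 184.57 kN·m.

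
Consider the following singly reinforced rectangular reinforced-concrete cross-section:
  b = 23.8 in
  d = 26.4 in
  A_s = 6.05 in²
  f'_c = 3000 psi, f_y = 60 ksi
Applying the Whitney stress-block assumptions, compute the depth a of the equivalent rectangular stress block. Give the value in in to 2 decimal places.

a ≈ 5.98 in

T = A_s f_y = 6.05 × 60 = 363 kips.
a = T/(0.85 f'_c b) = 363/(0.85 × 3 × 23.8) = 5.98 in.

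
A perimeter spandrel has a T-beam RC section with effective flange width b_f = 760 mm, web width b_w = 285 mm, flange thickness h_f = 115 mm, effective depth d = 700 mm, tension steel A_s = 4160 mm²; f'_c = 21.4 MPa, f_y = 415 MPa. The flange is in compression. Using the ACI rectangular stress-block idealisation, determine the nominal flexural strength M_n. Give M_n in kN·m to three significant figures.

Tension: T = A_s f_y = 4160 × 415 = 1726400 N.
Try a within the flange: a = T/(0.85 f'_c b_f) = 1726400/(0.85 × 21.4 × 760) = 124.88 mm.
a = 124.88 > h_f = 115 mm: the block extends into the web. Split into flange-overhang and web parts.
C_f = 0.85 f'_c (b_f − b_w) h_f = 0.85 × 21.4 × (760 − 285) × 115 = 993629 N.
Remaining web compression depth: a_w = (T − C_f)/(0.85 f'_c b_w) = (1726400 − 993629)/(0.85 × 21.4 × 285) = 141.35 mm.
M_n = C_f(d − h_f/2) + (T − C_f)(d − a_w/2) = 993629 × (700 − 57.5) + 732771 × (700 − 70.675) = 638.41 + 461.15 = 1099.56 × 10⁶ N·mm.
M_n = 1099.56 kN·m.

M_n ≈ 1100 kN·m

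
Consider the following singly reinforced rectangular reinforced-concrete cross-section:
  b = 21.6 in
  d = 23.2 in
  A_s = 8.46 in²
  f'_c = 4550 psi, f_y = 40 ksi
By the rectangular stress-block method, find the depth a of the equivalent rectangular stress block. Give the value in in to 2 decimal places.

a ≈ 4.05 in

T = A_s f_y = 8.46 × 40 = 338.4 kips.
a = T/(0.85 f'_c b) = 338.4/(0.85 × 4.55 × 21.6) = 4.05 in.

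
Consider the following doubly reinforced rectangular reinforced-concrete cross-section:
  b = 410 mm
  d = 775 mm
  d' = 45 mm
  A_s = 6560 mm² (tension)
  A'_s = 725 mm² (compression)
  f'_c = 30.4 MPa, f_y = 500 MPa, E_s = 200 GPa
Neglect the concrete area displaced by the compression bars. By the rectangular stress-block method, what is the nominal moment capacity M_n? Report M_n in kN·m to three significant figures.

Assume both tension and compression steel yield.
Net tension couple steel: A_s − A'_s = 5835 mm².
a = (A_s − A'_s) f_y / (0.85 f'_c b) = 2917500/(0.85 × 30.4 × 410) = 275.38 mm.
c = a/β₁ = 275.38/0.833 = 330.59 mm; ε'_s = 0.003(c − d')/c = 0.0026 ≥ f_y/E_s = 0.0025, so compression steel does yield.
M_n = (A_s − A'_s) f_y (d − a/2) + A'_s f_y (d − d') = [2917500 × (775 − 137.69) + 362500 × (775 − 45)] × 10⁻⁶ = 1859.35 + 264.63 = 2123.98 kN·m.

M_n ≈ 2120 kN·m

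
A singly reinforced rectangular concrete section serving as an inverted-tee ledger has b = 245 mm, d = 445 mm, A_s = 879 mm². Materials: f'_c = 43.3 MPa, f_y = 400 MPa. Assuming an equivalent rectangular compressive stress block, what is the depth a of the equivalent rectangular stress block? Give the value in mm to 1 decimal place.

T = A_s f_y = 879 × 400 = 351600 N = 351.6 kN.
Setting C = 0.85 f'_c a b equal to T: a = 351600/(0.85 × 43.3 × 245) = 39.0 mm.

a ≈ 39.0 mm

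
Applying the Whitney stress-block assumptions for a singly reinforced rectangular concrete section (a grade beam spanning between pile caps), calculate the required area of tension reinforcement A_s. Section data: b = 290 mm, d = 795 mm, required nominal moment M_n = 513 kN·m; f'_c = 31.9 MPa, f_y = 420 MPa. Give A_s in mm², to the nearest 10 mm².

With M_n = 0.85 f'_c a b (d − a/2), solve the quadratic for a:
a = d − √(d² − 2M_n/(0.85 f'_c b)) = 795 − √(795² − 2 × 513×10⁶/(0.85 × 31.9 × 290)) = 86.80 mm.
A_s = 0.85 f'_c a b / f_y = 0.85 × 31.9 × 86.80 × 290 / 420 = 1625.1 mm².

A_s ≈ 1630 mm²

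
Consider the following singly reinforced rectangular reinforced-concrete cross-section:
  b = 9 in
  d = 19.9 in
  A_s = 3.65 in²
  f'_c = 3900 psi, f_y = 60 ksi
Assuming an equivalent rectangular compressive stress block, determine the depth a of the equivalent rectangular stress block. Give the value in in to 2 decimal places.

T = A_s f_y = 3.65 × 60 = 219 kips.
a = T/(0.85 f'_c b) = 219/(0.85 × 3.9 × 9) = 7.34 in.

a ≈ 7.34 in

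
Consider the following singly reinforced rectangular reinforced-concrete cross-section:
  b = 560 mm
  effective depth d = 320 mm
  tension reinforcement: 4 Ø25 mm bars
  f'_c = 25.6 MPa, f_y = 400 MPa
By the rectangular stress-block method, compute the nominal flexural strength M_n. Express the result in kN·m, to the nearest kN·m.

A_s = 4 × 491 = 1964 mm².
T = A_s f_y = 1964 × 400 = 785600 N = 785.6 kN.
From C = T: a = T/(0.85 f'_c b) = 785600/(0.85 × 25.6 × 560) = 64.47 mm.
M_n = T(d − a/2) = 785.6 kN × (320 − 32.235) mm = 226.07 kN·m.

M_n ≈ 226 kN·m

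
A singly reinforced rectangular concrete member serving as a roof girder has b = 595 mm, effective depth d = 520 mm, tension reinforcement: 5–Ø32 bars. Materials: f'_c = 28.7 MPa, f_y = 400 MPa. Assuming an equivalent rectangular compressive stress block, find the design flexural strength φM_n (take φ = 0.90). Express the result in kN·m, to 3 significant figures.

A_s = 5 × 804 = 4020 mm².
T = A_s f_y = 4020 × 400 = 1608000 N = 1608 kN.
From C = T: a = T/(0.85 f'_c b) = 1608000/(0.85 × 28.7 × 595) = 110.78 mm.
M_n = T(d − a/2) = 1608 kN × (520 − 55.39) mm = 747.09 kN·m.
φM_n = 0.90 × 747.09 = 672.38 kN·m.

φM_n ≈ 672 kN·m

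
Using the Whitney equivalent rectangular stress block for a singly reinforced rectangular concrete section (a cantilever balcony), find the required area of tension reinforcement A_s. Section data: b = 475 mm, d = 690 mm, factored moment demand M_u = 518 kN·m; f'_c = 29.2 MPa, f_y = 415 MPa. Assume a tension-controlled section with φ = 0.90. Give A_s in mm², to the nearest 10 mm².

A_s ≈ 2130 mm²

M_n = M_u/φ = 518/0.90 = 575.556 kN·m.
With M_n = 0.85 f'_c a b (d − a/2), solve the quadratic for a:
a = d − √(d² − 2M_n/(0.85 f'_c b)) = 690 − √(690² − 2 × 575.556×10⁶/(0.85 × 29.2 × 475)) = 74.81 mm.
A_s = 0.85 f'_c a b / f_y = 0.85 × 29.2 × 74.81 × 475 / 415 = 2125.2 mm².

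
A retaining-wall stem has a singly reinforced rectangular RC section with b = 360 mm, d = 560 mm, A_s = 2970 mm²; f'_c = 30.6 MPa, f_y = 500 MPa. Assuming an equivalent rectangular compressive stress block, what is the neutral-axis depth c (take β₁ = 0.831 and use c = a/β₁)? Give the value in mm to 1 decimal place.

T = A_s f_y = 2970 × 500 = 1485000 N = 1485 kN.
Setting C = 0.85 f'_c a b equal to T: a = 1485000/(0.85 × 30.6 × 360) = 158.593 mm.
With β₁ = 0.831, c = a/β₁ = 158.593/0.831 = 190.8 mm.

c ≈ 190.8 mm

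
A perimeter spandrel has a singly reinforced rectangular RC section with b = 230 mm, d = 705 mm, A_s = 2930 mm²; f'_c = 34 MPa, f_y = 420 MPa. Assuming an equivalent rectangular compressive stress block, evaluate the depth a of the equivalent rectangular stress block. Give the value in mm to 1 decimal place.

a ≈ 185.1 mm

T = A_s f_y = 2930 × 420 = 1230600 N = 1230.6 kN.
Setting C = 0.85 f'_c a b equal to T: a = 1230600/(0.85 × 34 × 230) = 185.1 mm.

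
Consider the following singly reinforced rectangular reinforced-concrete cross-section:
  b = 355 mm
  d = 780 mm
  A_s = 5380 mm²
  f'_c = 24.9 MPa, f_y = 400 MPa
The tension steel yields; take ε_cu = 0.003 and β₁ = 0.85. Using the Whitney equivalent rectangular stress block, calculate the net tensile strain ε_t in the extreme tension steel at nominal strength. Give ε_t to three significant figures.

ε_t ≈ 0.00394

a = A_s f_y/(0.85 f'_c b) = 286.41 mm.
β₁ = 0.85, so c = a/β₁ = 286.41/0.85 = 336.95 mm.
From the linear strain diagram with ε_cu = 0.003: ε_t = 0.003 (d − c)/c = 0.003 × (780 − 336.95)/336.95 = 0.00394.
ε_t < 0.004 — the section is over-reinforced for flexure under ACI limits.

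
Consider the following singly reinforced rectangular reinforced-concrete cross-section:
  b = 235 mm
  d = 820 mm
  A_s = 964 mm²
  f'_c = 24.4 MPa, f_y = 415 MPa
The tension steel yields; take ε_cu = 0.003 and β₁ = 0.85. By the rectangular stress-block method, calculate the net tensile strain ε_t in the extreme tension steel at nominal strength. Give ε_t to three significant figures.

ε_t ≈ 0.0225

a = A_s f_y/(0.85 f'_c b) = 82.08 mm.
β₁ = 0.85, so c = a/β₁ = 82.08/0.85 = 96.56 mm.
From the linear strain diagram with ε_cu = 0.003: ε_t = 0.003 (d − c)/c = 0.003 × (820 − 96.56)/96.56 = 0.0225.
Since ε_t ≥ 0.005, the section is tension-controlled.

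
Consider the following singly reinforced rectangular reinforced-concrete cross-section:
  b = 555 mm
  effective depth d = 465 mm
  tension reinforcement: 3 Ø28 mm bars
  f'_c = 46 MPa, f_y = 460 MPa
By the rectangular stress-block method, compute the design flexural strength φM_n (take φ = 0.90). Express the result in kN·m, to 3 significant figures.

φM_n ≈ 341 kN·m

A_s = 3 × 616 = 1848 mm².
T = A_s f_y = 1848 × 460 = 850080 N = 850.08 kN.
From C = T: a = T/(0.85 f'_c b) = 850080/(0.85 × 46 × 555) = 39.17 mm.
M_n = T(d − a/2) = 850.08 kN × (465 − 19.585) mm = 378.64 kN·m.
φM_n = 0.90 × 378.64 = 340.78 kN·m.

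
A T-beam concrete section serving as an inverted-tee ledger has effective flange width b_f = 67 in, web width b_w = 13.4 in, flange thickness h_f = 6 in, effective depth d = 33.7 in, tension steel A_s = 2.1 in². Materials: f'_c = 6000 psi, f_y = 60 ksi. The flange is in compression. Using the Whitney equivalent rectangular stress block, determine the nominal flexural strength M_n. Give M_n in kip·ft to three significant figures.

M_n ≈ 352 kip·ft

Tension: T = A_s f_y = 2.1 × 60 = 126 kips.
Try a within the flange: a = T/(0.85 f'_c b_f) = 126/(0.85 × 6 × 67) = 0.369 in.
Since a = 0.369 ≤ h_f = 6 in, the stress block lies entirely in the flange; analyse as a rectangular beam of width b_f.
M_n = T(d − a/2) = 126 × (33.7 − 0.1845) = 4223.0 kip·in.
M_n = 4223.0/12 = 351.92 kip·ft.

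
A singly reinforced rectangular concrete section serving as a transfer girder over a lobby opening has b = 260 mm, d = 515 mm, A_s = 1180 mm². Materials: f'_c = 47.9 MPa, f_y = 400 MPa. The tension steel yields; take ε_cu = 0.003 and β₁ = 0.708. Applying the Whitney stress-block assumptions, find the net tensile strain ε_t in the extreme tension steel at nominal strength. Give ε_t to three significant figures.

ε_t ≈ 0.0215

a = A_s f_y/(0.85 f'_c b) = 44.59 mm.
β₁ = 0.708, so c = a/β₁ = 44.59/0.708 = 62.98 mm.
From the linear strain diagram with ε_cu = 0.003: ε_t = 0.003 (d − c)/c = 0.003 × (515 − 62.98)/62.98 = 0.0215.
Since ε_t ≥ 0.005, the section is tension-controlled.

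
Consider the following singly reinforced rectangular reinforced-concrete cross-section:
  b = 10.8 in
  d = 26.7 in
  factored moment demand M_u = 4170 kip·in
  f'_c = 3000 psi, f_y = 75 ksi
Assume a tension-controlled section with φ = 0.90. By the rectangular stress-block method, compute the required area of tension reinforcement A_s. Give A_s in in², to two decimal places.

M_n = M_u/φ = 4170/0.90 = 4633.33 kip·in.
From M_n = 0.85 f'_c a b (d − a/2):
a = d − √(d² − 2M_n/(0.85 f'_c b)) = 26.7 − √(26.7² − 2 × 4633.33/(0.85 × 3 × 10.8)) = 7.299 in.
A_s = 0.85 f'_c a b / f_y = 0.85 × 3 × 7.299 × 10.8 / 75 = 2.680 in².

A_s ≈ 2.68 in²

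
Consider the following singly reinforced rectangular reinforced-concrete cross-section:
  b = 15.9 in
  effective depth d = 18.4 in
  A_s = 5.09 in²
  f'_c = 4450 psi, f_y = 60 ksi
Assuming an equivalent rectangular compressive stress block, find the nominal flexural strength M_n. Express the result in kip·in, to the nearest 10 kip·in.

M_n ≈ 4840 kip·in

T = A_s f_y = 5.09 × 60 = 305.4 kips.
a = T/(0.85 f'_c b) = 305.4/(0.85 × 4.45 × 15.9) = 5.078 in.
M_n = T(d − a/2) = 305.4 × (18.4 − 2.539) = 4843.9 kip·in.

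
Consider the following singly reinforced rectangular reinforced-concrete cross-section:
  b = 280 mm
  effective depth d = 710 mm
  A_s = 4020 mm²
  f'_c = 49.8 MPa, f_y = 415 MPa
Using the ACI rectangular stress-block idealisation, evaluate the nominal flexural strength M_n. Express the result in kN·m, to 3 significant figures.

T = A_s f_y = 4020 × 415 = 1668300 N = 1668.3 kN.
From C = T: a = T/(0.85 f'_c b) = 1668300/(0.85 × 49.8 × 280) = 140.76 mm.
M_n = T(d − a/2) = 1668.3 kN × (710 − 70.38) mm = 1067.08 kN·m.

M_n ≈ 1070 kN·m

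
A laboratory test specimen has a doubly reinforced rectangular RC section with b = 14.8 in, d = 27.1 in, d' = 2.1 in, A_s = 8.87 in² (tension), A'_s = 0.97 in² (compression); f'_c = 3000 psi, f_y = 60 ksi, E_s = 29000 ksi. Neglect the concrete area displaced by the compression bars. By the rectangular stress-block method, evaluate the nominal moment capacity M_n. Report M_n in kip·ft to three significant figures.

Assume both steels yield.
a = (A_s − A'_s) f_y/(0.85 f'_c b) = (8.87 − 0.97) × 60/(0.85 × 3 × 14.8) = 12.560 in.
c = a/β₁ = 12.560/0.85 = 14.776 in; ε'_s = 0.003(c − d')/c = 0.0026 ≥ ε_y = 0.0021, so the compression steel yields.
M_n = (A_s − A'_s) f_y (d − a/2) + A'_s f_y (d − d') = 474 × (27.1 − 6.28) + 58.2 × (27.1 − 2.1) = 9868.7 + 1455.0 = 11323.7 kip·in = 11323.7/12 = 943.64 kip·ft.

M_n ≈ 944 kip·ft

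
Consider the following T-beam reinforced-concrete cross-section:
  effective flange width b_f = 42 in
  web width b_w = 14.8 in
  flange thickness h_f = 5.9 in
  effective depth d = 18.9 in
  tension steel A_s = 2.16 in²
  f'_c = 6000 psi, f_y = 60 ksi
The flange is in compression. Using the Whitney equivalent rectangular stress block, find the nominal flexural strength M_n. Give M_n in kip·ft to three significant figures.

Tension: T = A_s f_y = 2.16 × 60 = 129.6 kips.
Try a within the flange: a = T/(0.85 f'_c b_f) = 129.6/(0.85 × 6 × 42) = 0.605 in.
Since a = 0.605 ≤ h_f = 5.9 in, the stress block lies entirely in the flange; analyse as a rectangular beam of width b_f.
M_n = T(d − a/2) = 129.6 × (18.9 − 0.3025) = 2410.2 kip·in.
M_n = 2410.2/12 = 200.85 kip·ft.

M_n ≈ 201 kip·ft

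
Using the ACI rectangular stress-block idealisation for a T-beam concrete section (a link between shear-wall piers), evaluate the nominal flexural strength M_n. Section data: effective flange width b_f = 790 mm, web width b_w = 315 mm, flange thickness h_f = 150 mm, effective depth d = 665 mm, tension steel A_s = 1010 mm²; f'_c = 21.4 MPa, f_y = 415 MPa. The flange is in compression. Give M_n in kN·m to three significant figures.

Tension: T = A_s f_y = 1010 × 415 = 419150 N.
Try a within the flange: a = T/(0.85 f'_c b_f) = 419150/(0.85 × 21.4 × 790) = 29.17 mm.
Since a = 29.17 ≤ h_f = 150 mm, the stress block lies entirely in the flange; analyse as a rectangular beam of width b_f.
M_n = T(d − a/2) = 419150 × (665 − 14.585) = 272.62 × 10⁶ N·mm.
M_n = 272.62 kN·m.

M_n ≈ 273 kN·m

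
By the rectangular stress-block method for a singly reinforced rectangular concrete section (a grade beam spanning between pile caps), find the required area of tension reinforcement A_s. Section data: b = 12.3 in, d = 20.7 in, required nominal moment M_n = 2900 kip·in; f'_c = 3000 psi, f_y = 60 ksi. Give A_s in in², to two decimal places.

A_s ≈ 2.66 in²

From M_n = 0.85 f'_c a b (d − a/2):
a = d − √(d² − 2M_n/(0.85 f'_c b)) = 20.7 − √(20.7² − 2 × 2900/(0.85 × 3 × 12.3)) = 5.093 in.
A_s = 0.85 f'_c a b / f_y = 0.85 × 3 × 5.093 × 12.3 / 60 = 2.662 in².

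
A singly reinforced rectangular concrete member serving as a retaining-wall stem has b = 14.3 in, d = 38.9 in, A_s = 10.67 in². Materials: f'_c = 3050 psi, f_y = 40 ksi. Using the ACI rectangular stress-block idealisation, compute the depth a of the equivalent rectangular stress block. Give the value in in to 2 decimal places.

T = A_s f_y = 10.67 × 40 = 426.8 kips.
a = T/(0.85 f'_c b) = 426.8/(0.85 × 3.05 × 14.3) = 11.51 in.

a ≈ 11.51 in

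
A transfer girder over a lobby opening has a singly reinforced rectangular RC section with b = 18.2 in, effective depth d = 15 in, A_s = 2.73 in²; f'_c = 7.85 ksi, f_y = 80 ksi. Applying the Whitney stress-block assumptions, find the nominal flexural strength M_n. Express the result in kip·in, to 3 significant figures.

M_n ≈ 3080 kip·in

T = A_s f_y = 2.73 × 80 = 218.4 kips.
a = T/(0.85 f'_c b) = 218.4/(0.85 × 7.85 × 18.2) = 1.798 in.
M_n = T(d − a/2) = 218.4 × (15 − 0.899) = 3079.7 kip·in.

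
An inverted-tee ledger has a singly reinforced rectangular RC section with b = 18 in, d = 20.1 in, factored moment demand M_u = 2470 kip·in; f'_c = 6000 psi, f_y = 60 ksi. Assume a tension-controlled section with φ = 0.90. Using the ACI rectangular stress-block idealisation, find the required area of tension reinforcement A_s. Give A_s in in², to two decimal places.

A_s ≈ 2.37 in²

M_n = M_u/φ = 2470/0.90 = 2744.44 kip·in.
From M_n = 0.85 f'_c a b (d − a/2):
a = d − √(d² − 2M_n/(0.85 f'_c b)) = 20.1 − √(20.1² − 2 × 2744.44/(0.85 × 6 × 18)) = 1.547 in.
A_s = 0.85 f'_c a b / f_y = 0.85 × 6 × 1.547 × 18 / 60 = 2.367 in².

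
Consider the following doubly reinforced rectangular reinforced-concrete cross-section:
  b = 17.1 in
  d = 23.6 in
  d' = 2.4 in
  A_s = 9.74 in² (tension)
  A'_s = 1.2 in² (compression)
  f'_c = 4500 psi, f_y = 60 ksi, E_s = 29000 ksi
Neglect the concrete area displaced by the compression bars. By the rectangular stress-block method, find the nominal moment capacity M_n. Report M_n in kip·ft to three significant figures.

Assume both steels yield.
a = (A_s − A'_s) f_y/(0.85 f'_c b) = (9.74 − 1.2) × 60/(0.85 × 4.5 × 17.1) = 7.834 in.
c = a/β₁ = 7.834/0.825 = 9.496 in; ε'_s = 0.003(c − d')/c = 0.0022 ≥ ε_y = 0.0021, so the compression steel yields.
M_n = (A_s − A'_s) f_y (d − a/2) + A'_s f_y (d − d') = 512.4 × (23.6 − 3.917) + 72 × (23.6 − 2.4) = 10085.6 + 1526.4 = 11612.0 kip·in = 11612.0/12 = 967.67 kip·ft.

M_n ≈ 968 kip·ft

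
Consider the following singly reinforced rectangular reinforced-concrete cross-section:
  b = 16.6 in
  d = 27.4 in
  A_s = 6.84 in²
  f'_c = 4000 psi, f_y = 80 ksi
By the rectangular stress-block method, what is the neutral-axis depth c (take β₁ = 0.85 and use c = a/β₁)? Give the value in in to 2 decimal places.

c ≈ 11.41 in

T = A_s f_y = 6.84 × 80 = 547.2 kips.
a = T/(0.85 f'_c b) = 547.2/(0.85 × 4 × 16.6) = 9.6953 in.
With β₁ = 0.85, c = a/β₁ = 9.6953/0.85 = 11.41 in.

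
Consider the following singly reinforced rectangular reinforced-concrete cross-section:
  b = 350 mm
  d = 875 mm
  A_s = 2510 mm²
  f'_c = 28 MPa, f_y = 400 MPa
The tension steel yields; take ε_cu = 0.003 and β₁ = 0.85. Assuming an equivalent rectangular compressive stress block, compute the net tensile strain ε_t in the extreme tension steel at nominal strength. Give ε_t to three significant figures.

a = A_s f_y/(0.85 f'_c b) = 120.53 mm.
β₁ = 0.85, so c = a/β₁ = 120.53/0.85 = 141.80 mm.
From the linear strain diagram with ε_cu = 0.003: ε_t = 0.003 (d − c)/c = 0.003 × (875 − 141.80)/141.80 = 0.0155.
Since ε_t ≥ 0.005, the section is tension-controlled.

ε_t ≈ 0.0155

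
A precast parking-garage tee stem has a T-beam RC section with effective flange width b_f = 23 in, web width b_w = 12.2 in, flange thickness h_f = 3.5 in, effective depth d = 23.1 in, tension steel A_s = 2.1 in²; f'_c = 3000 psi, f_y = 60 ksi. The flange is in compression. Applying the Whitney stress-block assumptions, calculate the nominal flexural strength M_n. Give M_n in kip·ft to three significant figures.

Tension: T = A_s f_y = 2.1 × 60 = 126 kips.
Try a within the flange: a = T/(0.85 f'_c b_f) = 126/(0.85 × 3 × 23) = 2.148 in.
Since a = 2.148 ≤ h_f = 3.5 in, the stress block lies entirely in the flange; analyse as a rectangular beam of width b_f.
M_n = T(d − a/2) = 126 × (23.1 − 1.074) = 2775.3 kip·in.
M_n = 2775.3/12 = 231.28 kip·ft.

M_n ≈ 231 kip·ft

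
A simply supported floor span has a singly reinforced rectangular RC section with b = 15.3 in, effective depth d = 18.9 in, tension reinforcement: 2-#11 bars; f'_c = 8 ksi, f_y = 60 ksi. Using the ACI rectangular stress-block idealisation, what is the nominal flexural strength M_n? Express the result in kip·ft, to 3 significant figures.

A_s = 2 × 1.56 = 3.12 in².
T = A_s f_y = 3.12 × 60 = 187.2 kips.
a = T/(0.85 f'_c b) = 187.2/(0.85 × 8 × 15.3) = 1.799 in.
M_n = T(d − a/2) = 187.2 × (18.9 − 0.8995) = 3369.7 kip·in = 3369.7/12 = 280.81 kip·ft.

M_n ≈ 281 kip·ft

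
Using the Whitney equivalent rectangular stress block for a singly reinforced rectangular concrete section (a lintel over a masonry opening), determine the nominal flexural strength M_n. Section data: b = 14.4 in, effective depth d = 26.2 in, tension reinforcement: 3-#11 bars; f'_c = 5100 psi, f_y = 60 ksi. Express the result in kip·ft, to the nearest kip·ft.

M_n ≈ 560 kip·ft

A_s = 3 × 1.56 = 4.68 in².
T = A_s f_y = 4.68 × 60 = 280.8 kips.
a = T/(0.85 f'_c b) = 280.8/(0.85 × 5.1 × 14.4) = 4.498 in.
M_n = T(d − a/2) = 280.8 × (26.2 − 2.249) = 6725.4 kip·in = 6725.4/12 = 560.45 kip·ft.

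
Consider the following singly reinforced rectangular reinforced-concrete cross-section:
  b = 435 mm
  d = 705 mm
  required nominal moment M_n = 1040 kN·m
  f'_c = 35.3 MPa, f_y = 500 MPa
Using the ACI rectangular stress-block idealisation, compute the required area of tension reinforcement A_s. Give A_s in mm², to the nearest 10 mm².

A_s ≈ 3230 mm²

With M_n = 0.85 f'_c a b (d − a/2), solve the quadratic for a:
a = d − √(d² − 2M_n/(0.85 f'_c b)) = 705 − √(705² − 2 × 1040×10⁶/(0.85 × 35.3 × 435)) = 123.91 mm.
A_s = 0.85 f'_c a b / f_y = 0.85 × 35.3 × 123.91 × 435 / 500 = 3234.6 mm².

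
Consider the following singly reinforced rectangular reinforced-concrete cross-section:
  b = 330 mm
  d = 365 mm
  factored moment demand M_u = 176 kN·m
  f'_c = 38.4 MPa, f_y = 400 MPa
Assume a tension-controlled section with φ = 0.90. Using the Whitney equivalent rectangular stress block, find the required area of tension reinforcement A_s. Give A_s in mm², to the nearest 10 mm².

A_s ≈ 1450 mm²

M_n = M_u/φ = 176/0.90 = 195.556 kN·m.
With M_n = 0.85 f'_c a b (d − a/2), solve the quadratic for a:
a = d − √(d² − 2M_n/(0.85 f'_c b)) = 365 − √(365² − 2 × 195.556×10⁶/(0.85 × 38.4 × 330)) = 53.69 mm.
A_s = 0.85 f'_c a b / f_y = 0.85 × 38.4 × 53.69 × 330 / 400 = 1445.8 mm².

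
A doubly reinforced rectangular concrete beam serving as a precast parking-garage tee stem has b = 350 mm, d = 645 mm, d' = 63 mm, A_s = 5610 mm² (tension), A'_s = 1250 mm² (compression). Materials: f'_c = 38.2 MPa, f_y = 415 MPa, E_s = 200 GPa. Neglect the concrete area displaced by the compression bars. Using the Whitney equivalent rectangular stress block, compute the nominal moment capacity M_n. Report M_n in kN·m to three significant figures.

M_n ≈ 1320 kN·m

Assume both tension and compression steel yield.
Net tension couple steel: A_s − A'_s = 4360 mm².
a = (A_s − A'_s) f_y / (0.85 f'_c b) = 1809400/(0.85 × 38.2 × 350) = 159.22 mm.
c = a/β₁ = 159.22/0.777 = 204.92 mm; ε'_s = 0.003(c − d')/c = 0.0021 ≥ f_y/E_s = 0.0021, so compression steel does yield.
M_n = (A_s − A'_s) f_y (d − a/2) + A'_s f_y (d − d') = [1809400 × (645 − 79.61) + 518750 × (645 − 63)] × 10⁻⁶ = 1023.02 + 301.91 = 1324.93 kN·m.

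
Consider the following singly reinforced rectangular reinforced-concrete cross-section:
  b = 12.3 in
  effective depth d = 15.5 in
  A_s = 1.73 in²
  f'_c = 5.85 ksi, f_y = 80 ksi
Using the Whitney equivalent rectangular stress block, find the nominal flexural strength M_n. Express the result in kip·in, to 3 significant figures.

T = A_s f_y = 1.73 × 80 = 138.4 kips.
a = T/(0.85 f'_c b) = 138.4/(0.85 × 5.85 × 12.3) = 2.263 in.
M_n = T(d − a/2) = 138.4 × (15.5 − 1.1315) = 1988.6 kip·in.

M_n ≈ 1990 kip·in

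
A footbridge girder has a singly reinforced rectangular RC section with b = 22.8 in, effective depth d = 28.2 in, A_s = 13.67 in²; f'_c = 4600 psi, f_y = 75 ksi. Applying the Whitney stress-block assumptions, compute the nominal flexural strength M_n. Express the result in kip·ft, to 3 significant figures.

M_n ≈ 1920 kip·ft

T = A_s f_y = 13.67 × 75 = 1025.25 kips.
a = T/(0.85 f'_c b) = 1025.25/(0.85 × 4.6 × 22.8) = 11.501 in.
M_n = T(d − a/2) = 1025.25 × (28.2 − 5.7505) = 23016.3 kip·in = 23016.3/12 = 1918.03 kip·ft.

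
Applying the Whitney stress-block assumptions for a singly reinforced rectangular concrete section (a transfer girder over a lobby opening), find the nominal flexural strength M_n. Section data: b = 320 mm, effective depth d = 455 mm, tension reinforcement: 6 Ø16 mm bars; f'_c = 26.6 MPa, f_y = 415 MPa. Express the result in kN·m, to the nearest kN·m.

A_s = 6 × 201 = 1206 mm².
T = A_s f_y = 1206 × 415 = 500490 N = 500.49 kN.
From C = T: a = T/(0.85 f'_c b) = 500490/(0.85 × 26.6 × 320) = 69.17 mm.
M_n = T(d − a/2) = 500.49 kN × (455 − 34.585) mm = 210.41 kN·m.

M_n ≈ 210 kN·m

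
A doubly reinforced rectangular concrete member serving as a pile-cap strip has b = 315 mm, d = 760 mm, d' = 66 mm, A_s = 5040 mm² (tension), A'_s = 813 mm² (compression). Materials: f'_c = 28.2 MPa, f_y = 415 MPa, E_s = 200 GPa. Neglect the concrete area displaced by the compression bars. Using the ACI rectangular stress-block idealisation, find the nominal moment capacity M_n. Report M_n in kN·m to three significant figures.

Assume both tension and compression steel yield.
Net tension couple steel: A_s − A'_s = 4227 mm².
a = (A_s − A'_s) f_y / (0.85 f'_c b) = 1754205/(0.85 × 28.2 × 315) = 232.33 mm.
c = a/β₁ = 232.33/0.849 = 273.65 mm; ε'_s = 0.003(c − d')/c = 0.0023 ≥ f_y/E_s = 0.0021, so compression steel does yield.
M_n = (A_s − A'_s) f_y (d − a/2) + A'_s f_y (d − d') = [1754205 × (760 − 116.165) + 337395 × (760 − 66)] × 10⁻⁶ = 1129.42 + 234.15 = 1363.57 kN·m.

M_n ≈ 1360 kN·m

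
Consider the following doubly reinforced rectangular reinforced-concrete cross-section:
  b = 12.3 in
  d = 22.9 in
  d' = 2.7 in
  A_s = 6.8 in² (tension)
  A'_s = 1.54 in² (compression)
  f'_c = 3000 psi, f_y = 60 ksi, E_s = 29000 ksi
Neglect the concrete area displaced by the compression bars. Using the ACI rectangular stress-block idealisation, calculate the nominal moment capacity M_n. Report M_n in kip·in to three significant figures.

Assume both steels yield.
a = (A_s − A'_s) f_y/(0.85 f'_c b) = (6.8 − 1.54) × 60/(0.85 × 3 × 12.3) = 10.062 in.
c = a/β₁ = 10.062/0.85 = 11.838 in; ε'_s = 0.003(c − d')/c = 0.0023 ≥ ε_y = 0.0021, so the compression steel yields.
M_n = (A_s − A'_s) f_y (d − a/2) + A'_s f_y (d − d') = 315.6 × (22.9 − 5.031) + 92.4 × (22.9 − 2.7) = 5639.5 + 1866.5 = 7506.0 kip·in.

M_n ≈ 7510 kip·in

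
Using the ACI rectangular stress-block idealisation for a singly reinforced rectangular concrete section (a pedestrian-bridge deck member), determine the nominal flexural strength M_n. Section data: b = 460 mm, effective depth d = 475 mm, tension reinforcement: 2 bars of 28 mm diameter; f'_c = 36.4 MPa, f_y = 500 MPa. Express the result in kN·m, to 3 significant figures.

A_s = 2 × 616 = 1232 mm².
T = A_s f_y = 1232 × 500 = 616000 N = 616 kN.
From C = T: a = T/(0.85 f'_c b) = 616000/(0.85 × 36.4 × 460) = 43.28 mm.
M_n = T(d − a/2) = 616 kN × (475 − 21.64) mm = 279.27 kN·m.

M_n ≈ 279 kN·m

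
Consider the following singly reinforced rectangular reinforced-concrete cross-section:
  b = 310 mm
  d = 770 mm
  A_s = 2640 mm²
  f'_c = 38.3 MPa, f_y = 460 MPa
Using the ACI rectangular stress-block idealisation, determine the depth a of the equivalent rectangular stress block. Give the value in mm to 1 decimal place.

T = A_s f_y = 2640 × 460 = 1214400 N = 1214.4 kN.
Setting C = 0.85 f'_c a b equal to T: a = 1214400/(0.85 × 38.3 × 310) = 120.3 mm.

a ≈ 120.3 mm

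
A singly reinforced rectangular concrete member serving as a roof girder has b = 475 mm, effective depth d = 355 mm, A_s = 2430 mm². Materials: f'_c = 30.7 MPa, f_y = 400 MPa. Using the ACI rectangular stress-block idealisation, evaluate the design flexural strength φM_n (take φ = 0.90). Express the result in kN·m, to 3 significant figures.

T = A_s f_y = 2430 × 400 = 972000 N = 972 kN.
From C = T: a = T/(0.85 f'_c b) = 972000/(0.85 × 30.7 × 475) = 78.42 mm.
M_n = T(d − a/2) = 972 kN × (355 − 39.21) mm = 306.95 kN·m.
φM_n = 0.90 × 306.95 = 276.26 kN·m.

φM_n ≈ 276 kN·m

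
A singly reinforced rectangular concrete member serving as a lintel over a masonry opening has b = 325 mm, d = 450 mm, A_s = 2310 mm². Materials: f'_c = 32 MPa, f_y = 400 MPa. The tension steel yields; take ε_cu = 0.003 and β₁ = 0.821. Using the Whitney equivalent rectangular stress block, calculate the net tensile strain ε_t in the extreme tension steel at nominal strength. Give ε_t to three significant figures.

ε_t ≈ 0.00760

a = A_s f_y/(0.85 f'_c b) = 104.52 mm.
β₁ = 0.821, so c = a/β₁ = 104.52/0.821 = 127.31 mm.
From the linear strain diagram with ε_cu = 0.003: ε_t = 0.003 (d − c)/c = 0.003 × (450 − 127.31)/127.31 = 0.00760.
Since ε_t ≥ 0.005, the section is tension-controlled.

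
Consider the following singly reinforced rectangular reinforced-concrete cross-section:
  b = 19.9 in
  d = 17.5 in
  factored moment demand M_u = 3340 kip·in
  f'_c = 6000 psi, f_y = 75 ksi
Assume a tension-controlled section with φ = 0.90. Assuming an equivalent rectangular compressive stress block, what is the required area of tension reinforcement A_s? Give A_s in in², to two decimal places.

M_n = M_u/φ = 3340/0.90 = 3711.11 kip·in.
From M_n = 0.85 f'_c a b (d − a/2):
a = d − √(d² − 2M_n/(0.85 f'_c b)) = 17.5 − √(17.5² − 2 × 3711.11/(0.85 × 6 × 19.9)) = 2.232 in.
A_s = 0.85 f'_c a b / f_y = 0.85 × 6 × 2.232 × 19.9 / 75 = 3.020 in².

A_s ≈ 3.02 in²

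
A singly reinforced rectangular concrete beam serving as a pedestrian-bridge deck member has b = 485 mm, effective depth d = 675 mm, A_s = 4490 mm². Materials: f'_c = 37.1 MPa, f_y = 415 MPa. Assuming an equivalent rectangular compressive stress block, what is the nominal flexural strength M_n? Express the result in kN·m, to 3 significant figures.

M_n ≈ 1140 kN·m

T = A_s f_y = 4490 × 415 = 1863350 N = 1863.35 kN.
From C = T: a = T/(0.85 f'_c b) = 1863350/(0.85 × 37.1 × 485) = 121.83 mm.
M_n = T(d − a/2) = 1863.35 kN × (675 − 60.915) mm = 1144.26 kN·m.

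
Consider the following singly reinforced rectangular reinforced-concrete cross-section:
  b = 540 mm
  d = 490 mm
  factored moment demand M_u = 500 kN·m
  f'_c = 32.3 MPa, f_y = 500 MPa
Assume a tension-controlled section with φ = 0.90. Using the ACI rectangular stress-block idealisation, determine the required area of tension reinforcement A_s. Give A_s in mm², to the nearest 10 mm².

M_n = M_u/φ = 500/0.90 = 555.556 kN·m.
With M_n = 0.85 f'_c a b (d − a/2), solve the quadratic for a:
a = d − √(d² − 2M_n/(0.85 f'_c b)) = 490 − √(490² − 2 × 555.556×10⁶/(0.85 × 32.3 × 540)) = 83.61 mm.
A_s = 0.85 f'_c a b / f_y = 0.85 × 32.3 × 83.61 × 540 / 500 = 2479.2 mm².

A_s ≈ 2480 mm²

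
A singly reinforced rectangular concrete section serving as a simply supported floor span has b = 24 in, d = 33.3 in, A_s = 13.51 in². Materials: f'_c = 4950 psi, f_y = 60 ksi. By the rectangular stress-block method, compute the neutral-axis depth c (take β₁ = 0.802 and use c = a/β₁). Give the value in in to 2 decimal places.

c ≈ 10.01 in

T = A_s f_y = 13.51 × 60 = 810.6 kips.
a = T/(0.85 f'_c b) = 810.6/(0.85 × 4.95 × 24) = 8.0273 in.
With β₁ = 0.802, c = a/β₁ = 8.0273/0.802 = 10.01 in.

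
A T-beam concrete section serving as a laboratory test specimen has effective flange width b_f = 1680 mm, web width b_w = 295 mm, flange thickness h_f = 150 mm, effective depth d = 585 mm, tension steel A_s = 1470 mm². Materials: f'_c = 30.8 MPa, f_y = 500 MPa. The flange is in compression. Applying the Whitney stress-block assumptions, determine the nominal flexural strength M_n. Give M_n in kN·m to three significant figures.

Tension: T = A_s f_y = 1470 × 500 = 735000 N.
Try a within the flange: a = T/(0.85 f'_c b_f) = 735000/(0.85 × 30.8 × 1680) = 16.71 mm.
Since a = 16.71 ≤ h_f = 150 mm, the stress block lies entirely in the flange; analyse as a rectangular beam of width b_f.
M_n = T(d − a/2) = 735000 × (585 − 8.355) = 423.83 × 10⁶ N·mm.
M_n = 423.83 kN·m.

M_n ≈ 424 kN·m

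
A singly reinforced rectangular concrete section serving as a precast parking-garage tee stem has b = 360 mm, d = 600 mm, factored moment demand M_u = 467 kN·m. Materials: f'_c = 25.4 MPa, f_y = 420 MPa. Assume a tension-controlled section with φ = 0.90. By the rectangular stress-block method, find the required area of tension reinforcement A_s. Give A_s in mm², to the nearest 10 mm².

A_s ≈ 2300 mm²

M_n = M_u/φ = 467/0.90 = 518.889 kN·m.
With M_n = 0.85 f'_c a b (d − a/2), solve the quadratic for a:
a = d − √(d² − 2M_n/(0.85 f'_c b)) = 600 − √(600² − 2 × 518.889×10⁶/(0.85 × 25.4 × 360)) = 124.10 mm.
A_s = 0.85 f'_c a b / f_y = 0.85 × 25.4 × 124.10 × 360 / 420 = 2296.6 mm².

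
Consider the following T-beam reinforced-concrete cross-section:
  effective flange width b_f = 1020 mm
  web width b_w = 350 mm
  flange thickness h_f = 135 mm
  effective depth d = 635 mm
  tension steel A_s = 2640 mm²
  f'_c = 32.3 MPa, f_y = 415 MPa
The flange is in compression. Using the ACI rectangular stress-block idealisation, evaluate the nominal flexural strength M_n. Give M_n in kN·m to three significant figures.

Tension: T = A_s f_y = 2640 × 415 = 1095600 N.
Try a within the flange: a = T/(0.85 f'_c b_f) = 1095600/(0.85 × 32.3 × 1020) = 39.12 mm.
Since a = 39.12 ≤ h_f = 135 mm, the stress block lies entirely in the flange; analyse as a rectangular beam of width b_f.
M_n = T(d − a/2) = 1095600 × (635 − 19.56) = 674.28 × 10⁶ N·mm.
M_n = 674.28 kN·m.

M_n ≈ 674 kN·m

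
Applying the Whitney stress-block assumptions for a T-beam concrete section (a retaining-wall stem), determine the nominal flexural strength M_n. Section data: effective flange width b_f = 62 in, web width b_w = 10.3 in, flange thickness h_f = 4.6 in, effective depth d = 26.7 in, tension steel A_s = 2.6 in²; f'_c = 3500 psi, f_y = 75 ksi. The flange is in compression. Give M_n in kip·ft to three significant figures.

Tension: T = A_s f_y = 2.6 × 75 = 195 kips.
Try a within the flange: a = T/(0.85 f'_c b_f) = 195/(0.85 × 3.5 × 62) = 1.057 in.
Since a = 1.057 ≤ h_f = 4.6 in, the stress block lies entirely in the flange; analyse as a rectangular beam of width b_f.
M_n = T(d − a/2) = 195 × (26.7 − 0.5285) = 5103.4 kip·in.
M_n = 5103.4/12 = 425.28 kip·ft.

M_n ≈ 425 kip·ft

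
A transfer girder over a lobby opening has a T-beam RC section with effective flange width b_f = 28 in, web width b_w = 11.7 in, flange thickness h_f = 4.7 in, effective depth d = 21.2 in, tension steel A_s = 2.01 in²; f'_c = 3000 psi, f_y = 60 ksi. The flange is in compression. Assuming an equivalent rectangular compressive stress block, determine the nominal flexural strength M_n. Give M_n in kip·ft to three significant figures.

Tension: T = A_s f_y = 2.01 × 60 = 120.6 kips.
Try a within the flange: a = T/(0.85 f'_c b_f) = 120.6/(0.85 × 3 × 28) = 1.689 in.
Since a = 1.689 ≤ h_f = 4.7 in, the stress block lies entirely in the flange; analyse as a rectangular beam of width b_f.
M_n = T(d − a/2) = 120.6 × (21.2 − 0.8445) = 2454.9 kip·in.
M_n = 2454.9/12 = 204.58 kip·ft.

M_n ≈ 205 kip·ft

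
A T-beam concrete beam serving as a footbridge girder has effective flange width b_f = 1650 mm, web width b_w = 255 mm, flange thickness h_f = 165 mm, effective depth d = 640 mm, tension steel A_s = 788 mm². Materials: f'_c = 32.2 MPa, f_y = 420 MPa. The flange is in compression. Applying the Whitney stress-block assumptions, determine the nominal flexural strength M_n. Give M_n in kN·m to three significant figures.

M_n ≈ 211 kN·m

Tension: T = A_s f_y = 788 × 420 = 330960 N.
Try a within the flange: a = T/(0.85 f'_c b_f) = 330960/(0.85 × 32.2 × 1650) = 7.33 mm.
Since a = 7.33 ≤ h_f = 165 mm, the stress block lies entirely in the flange; analyse as a rectangular beam of width b_f.
M_n = T(d − a/2) = 330960 × (640 − 3.665) = 210.60 × 10⁶ N·mm.
M_n = 210.60 kN·m.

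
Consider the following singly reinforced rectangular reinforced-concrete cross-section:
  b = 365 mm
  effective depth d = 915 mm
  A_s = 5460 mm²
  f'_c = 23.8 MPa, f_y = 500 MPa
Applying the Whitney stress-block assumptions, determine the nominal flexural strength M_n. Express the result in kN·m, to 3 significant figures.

T = A_s f_y = 5460 × 500 = 2730000 N = 2730 kN.
From C = T: a = T/(0.85 f'_c b) = 2730000/(0.85 × 23.8 × 365) = 369.72 mm.
M_n = T(d − a/2) = 2730 kN × (915 − 184.86) mm = 1993.28 kN·m.

M_n ≈ 1990 kN·m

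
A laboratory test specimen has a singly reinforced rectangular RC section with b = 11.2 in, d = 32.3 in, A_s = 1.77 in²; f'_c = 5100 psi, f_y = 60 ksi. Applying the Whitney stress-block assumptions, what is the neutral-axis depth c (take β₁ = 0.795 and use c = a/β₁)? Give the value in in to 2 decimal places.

T = A_s f_y = 1.77 × 60 = 106.2 kips.
a = T/(0.85 f'_c b) = 106.2/(0.85 × 5.1 × 11.2) = 2.1873 in.
With β₁ = 0.795, c = a/β₁ = 2.1873/0.795 = 2.75 in.

c ≈ 2.75 in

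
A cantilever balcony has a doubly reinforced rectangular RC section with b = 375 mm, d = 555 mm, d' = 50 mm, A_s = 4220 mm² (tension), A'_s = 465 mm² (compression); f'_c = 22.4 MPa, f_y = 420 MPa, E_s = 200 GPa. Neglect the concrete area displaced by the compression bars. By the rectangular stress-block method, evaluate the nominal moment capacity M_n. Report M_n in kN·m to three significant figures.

Assume both tension and compression steel yield.
Net tension couple steel: A_s − A'_s = 3755 mm².
a = (A_s − A'_s) f_y / (0.85 f'_c b) = 1577100/(0.85 × 22.4 × 375) = 220.88 mm.
c = a/β₁ = 220.88/0.85 = 259.86 mm; ε'_s = 0.003(c − d')/c = 0.0024 ≥ f_y/E_s = 0.0021, so compression steel does yield.
M_n = (A_s − A'_s) f_y (d − a/2) + A'_s f_y (d − d') = [1577100 × (555 − 110.44) + 195300 × (555 − 50)] × 10⁻⁶ = 701.12 + 98.63 = 799.75 kN·m.

M_n ≈ 800 kN·m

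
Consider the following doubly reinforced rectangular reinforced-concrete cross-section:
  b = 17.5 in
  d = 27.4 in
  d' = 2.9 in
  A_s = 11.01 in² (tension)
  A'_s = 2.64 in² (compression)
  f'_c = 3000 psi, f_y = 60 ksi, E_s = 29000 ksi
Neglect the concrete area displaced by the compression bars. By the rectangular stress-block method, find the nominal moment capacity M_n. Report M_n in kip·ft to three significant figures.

Assume both steels yield.
a = (A_s − A'_s) f_y/(0.85 f'_c b) = (11.01 − 2.64) × 60/(0.85 × 3 × 17.5) = 11.254 in.
c = a/β₁ = 11.254/0.85 = 13.240 in; ε'_s = 0.003(c − d')/c = 0.0023 ≥ ε_y = 0.0021, so the compression steel yields.
M_n = (A_s − A'_s) f_y (d − a/2) + A'_s f_y (d − d') = 502.2 × (27.4 − 5.627) + 158.4 × (27.4 − 2.9) = 10934.4 + 3880.8 = 14815.2 kip·in = 14815.2/12 = 1234.60 kip·ft.

M_n ≈ 1230 kip·ft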